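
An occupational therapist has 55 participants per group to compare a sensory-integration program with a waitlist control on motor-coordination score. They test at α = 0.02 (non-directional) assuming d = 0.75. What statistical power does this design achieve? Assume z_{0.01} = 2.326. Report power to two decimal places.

power ≈ 0.95

For two equal groups, power = Φ(d·√(n/2) − z_{α/2}).
d·√(n/2) = 0.75 × √(55/2) = 0.75 × 5.244 = 3.933.
z_β = 3.933 − 2.326 = 1.607.
Power = Φ(1.607) = 0.946.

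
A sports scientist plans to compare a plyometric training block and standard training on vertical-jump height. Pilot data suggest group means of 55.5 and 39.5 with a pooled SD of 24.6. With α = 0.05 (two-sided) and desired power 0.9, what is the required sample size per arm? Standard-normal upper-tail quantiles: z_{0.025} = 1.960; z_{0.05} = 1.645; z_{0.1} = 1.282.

n = 50 per group

Cohen's d = |M₁ − M₂| / SD_pooled = |55.5 − 39.5| / 24.6 = 16.0 / 24.6 = 0.650.
For two independent groups with equal n: n = 2·((z_{α/2} + z_β) / d)².
z_{α/2} + z_β = 1.960 + 1.282 = 3.242.
n = 2 × (3.242 / 0.650)² = 2 × 4.988² = 2 × 24.88 = 49.8.
Round up to the next whole participant.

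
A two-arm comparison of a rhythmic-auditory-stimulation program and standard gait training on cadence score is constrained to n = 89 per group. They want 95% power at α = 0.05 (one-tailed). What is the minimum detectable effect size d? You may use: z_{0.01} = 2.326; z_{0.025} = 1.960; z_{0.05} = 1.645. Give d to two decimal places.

For two independent groups of n = 89 each: d_min = (z_{α} + z_β)·√(2/n).
z-sum = 1.645 + 1.645 = 3.290.
d_min = 3.290 × √(2/89) = 3.290 × 0.1499 = 0.493.

d_min ≈ 0.49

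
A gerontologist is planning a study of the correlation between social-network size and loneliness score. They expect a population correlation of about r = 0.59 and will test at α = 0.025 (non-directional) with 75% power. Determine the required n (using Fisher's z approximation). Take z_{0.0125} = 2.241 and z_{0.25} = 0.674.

Fisher's z: C = ½·ln((1+r)/(1−r)) = ½·ln(3.8780) = 0.6777.
n = ((z_{α/2} + z_β)/C)² + 3.
(2.241 + 0.674) / 0.6777 = 2.915 / 0.6777 = 4.301.
n = 4.301² + 3 = 18.50 + 3 = 21.5.
Round up.

n = 22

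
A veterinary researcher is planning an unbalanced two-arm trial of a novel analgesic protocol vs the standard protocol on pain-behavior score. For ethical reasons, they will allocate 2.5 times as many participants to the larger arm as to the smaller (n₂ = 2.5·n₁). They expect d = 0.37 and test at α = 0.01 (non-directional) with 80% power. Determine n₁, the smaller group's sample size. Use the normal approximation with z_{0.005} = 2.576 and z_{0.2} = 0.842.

n₁ = 120

With allocation ratio k = n₂/n₁ = 2.5, Var(x̄₁−x̄₂) = σ²(1/n₁ + 1/(k·n₁)) = σ²·(k+1)/(k·n₁).
So n₁ = (1 + 1/k)·((z_{α/2} + z_β)/d)² = 1.400 × (3.418/0.37)².
n₁ = 1.400 × 85.34 = 119.5.
Round up: n₁ = 120, giving n₂ = 2.5 × 120 = 300.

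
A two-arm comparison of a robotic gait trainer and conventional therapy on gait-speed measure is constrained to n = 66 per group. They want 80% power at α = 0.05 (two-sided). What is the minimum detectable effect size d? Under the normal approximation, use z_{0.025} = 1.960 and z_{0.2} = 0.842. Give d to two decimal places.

For two independent groups of n = 66 each: d_min = (z_{α/2} + z_β)·√(2/n).
z-sum = 1.960 + 0.842 = 2.802.
d_min = 2.802 × √(2/66) = 2.802 × 0.1741 = 0.488.

d_min ≈ 0.49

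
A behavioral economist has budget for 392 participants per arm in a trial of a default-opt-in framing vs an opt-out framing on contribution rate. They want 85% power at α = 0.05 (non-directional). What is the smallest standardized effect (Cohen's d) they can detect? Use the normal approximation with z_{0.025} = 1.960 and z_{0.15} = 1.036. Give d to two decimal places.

d_min ≈ 0.21

For two independent groups of n = 392 each: d_min = (z_{α/2} + z_β)·√(2/n).
z-sum = 1.960 + 1.036 = 2.996.
d_min = 2.996 × √(2/392) = 2.996 × 0.0714 = 0.214.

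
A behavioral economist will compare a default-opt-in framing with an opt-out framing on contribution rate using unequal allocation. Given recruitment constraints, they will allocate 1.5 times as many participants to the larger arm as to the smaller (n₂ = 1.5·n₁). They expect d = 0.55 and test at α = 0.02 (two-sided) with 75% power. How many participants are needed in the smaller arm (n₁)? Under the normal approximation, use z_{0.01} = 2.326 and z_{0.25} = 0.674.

With allocation ratio k = n₂/n₁ = 1.5, Var(x̄₁−x̄₂) = σ²(1/n₁ + 1/(k·n₁)) = σ²·(k+1)/(k·n₁).
So n₁ = (1 + 1/k)·((z_{α/2} + z_β)/d)² = 1.667 × (3.000/0.55)².
n₁ = 1.667 × 29.75 = 49.6.
Round up: n₁ = 50, giving n₂ = 1.5 × 50 = 75.

n₁ = 50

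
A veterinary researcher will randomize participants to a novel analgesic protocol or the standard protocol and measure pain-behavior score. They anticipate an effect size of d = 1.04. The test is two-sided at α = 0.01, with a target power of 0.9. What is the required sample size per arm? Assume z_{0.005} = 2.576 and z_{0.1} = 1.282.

n = 28 per group

For two independent groups with equal n: n = 2·((z_{α/2} + z_β) / d)².
z_{α/2} + z_β = 2.576 + 1.282 = 3.858.
n = 2 × (3.858 / 1.04)² = 2 × 3.710² = 2 × 13.76 = 27.5.
Round up to the next whole participant.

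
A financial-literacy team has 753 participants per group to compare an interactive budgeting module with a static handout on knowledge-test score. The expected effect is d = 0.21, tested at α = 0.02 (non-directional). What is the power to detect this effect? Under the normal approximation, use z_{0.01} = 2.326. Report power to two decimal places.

power ≈ 0.96

For two equal groups, power = Φ(d·√(n/2) − z_{α/2}).
d·√(n/2) = 0.21 × √(753/2) = 0.21 × 19.404 = 4.075.
z_β = 4.075 − 2.326 = 1.749.
Power = Φ(1.749) = 0.960.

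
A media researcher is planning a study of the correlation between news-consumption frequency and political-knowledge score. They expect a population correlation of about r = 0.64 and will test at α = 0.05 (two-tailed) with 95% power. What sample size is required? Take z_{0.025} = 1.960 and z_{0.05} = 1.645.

Fisher's z: C = ½·ln((1+r)/(1−r)) = ½·ln(4.5556) = 0.7582.
n = ((z_{α/2} + z_β)/C)² + 3.
(1.960 + 1.645) / 0.7582 = 3.605 / 0.7582 = 4.755.
n = 4.755² + 3 = 22.61 + 3 = 25.6.
Round up.

n = 26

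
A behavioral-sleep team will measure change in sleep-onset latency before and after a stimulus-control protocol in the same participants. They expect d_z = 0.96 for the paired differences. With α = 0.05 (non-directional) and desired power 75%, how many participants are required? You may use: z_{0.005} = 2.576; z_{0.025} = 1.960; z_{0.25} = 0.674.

For a paired (one-sample on differences) test: n = ((z_{α/2} + z_β) / d)².
z_{α/2} + z_β = 1.960 + 0.674 = 2.634.
n = (2.634 / 0.96)² = 2.744² = 7.53.
Round up.

n = 8 pairs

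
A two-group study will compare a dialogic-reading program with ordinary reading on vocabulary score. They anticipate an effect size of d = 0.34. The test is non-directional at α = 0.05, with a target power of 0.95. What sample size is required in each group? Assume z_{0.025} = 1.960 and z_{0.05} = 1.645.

For two independent groups with equal n: n = 2·((z_{α/2} + z_β) / d)².
z_{α/2} + z_β = 1.960 + 1.645 = 3.605.
n = 2 × (3.605 / 0.34)² = 2 × 10.603² = 2 × 112.42 = 224.8.
Round up to the next whole participant.

n = 225 per group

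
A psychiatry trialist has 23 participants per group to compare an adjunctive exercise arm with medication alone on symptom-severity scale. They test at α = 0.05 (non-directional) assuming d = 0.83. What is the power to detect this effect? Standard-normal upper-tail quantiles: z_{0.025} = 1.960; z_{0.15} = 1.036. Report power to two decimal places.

power ≈ 0.80

For two equal groups, power = Φ(d·√(n/2) − z_{α/2}).
d·√(n/2) = 0.83 × √(23/2) = 0.83 × 3.391 = 2.815.
z_β = 2.815 − 1.960 = 0.855.
Power = Φ(0.855) = 0.804.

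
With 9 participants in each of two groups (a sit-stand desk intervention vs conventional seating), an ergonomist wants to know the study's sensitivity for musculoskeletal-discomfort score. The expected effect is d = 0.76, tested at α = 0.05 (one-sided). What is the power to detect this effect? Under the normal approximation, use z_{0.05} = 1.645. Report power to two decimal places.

power ≈ 0.49

For two equal groups, power = Φ(d·√(n/2) − z_{α}).
d·√(n/2) = 0.76 × √(9/2) = 0.76 × 2.121 = 1.612.
z_β = 1.612 − 1.645 = -0.033.
Power = Φ(-0.033) = 0.487.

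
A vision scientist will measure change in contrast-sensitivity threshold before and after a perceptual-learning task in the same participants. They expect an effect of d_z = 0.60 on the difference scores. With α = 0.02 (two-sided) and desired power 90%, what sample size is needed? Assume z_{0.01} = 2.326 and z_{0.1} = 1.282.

n = 37 pairs

For a paired (one-sample on differences) test: n = ((z_{α/2} + z_β) / d)².
z_{α/2} + z_β = 2.326 + 1.282 = 3.608.
n = (3.608 / 0.60)² = 6.013² = 36.16.
Round up.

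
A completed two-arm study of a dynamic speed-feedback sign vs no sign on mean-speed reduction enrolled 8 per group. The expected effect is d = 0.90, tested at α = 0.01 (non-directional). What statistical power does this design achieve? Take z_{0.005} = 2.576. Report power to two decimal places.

For two equal groups, power = Φ(d·√(n/2) − z_{α/2}).
d·√(n/2) = 0.90 × √(8/2) = 0.90 × 2.000 = 1.800.
z_β = 1.800 − 2.576 = -0.776.
Power = Φ(-0.776) = 0.219.

power ≈ 0.22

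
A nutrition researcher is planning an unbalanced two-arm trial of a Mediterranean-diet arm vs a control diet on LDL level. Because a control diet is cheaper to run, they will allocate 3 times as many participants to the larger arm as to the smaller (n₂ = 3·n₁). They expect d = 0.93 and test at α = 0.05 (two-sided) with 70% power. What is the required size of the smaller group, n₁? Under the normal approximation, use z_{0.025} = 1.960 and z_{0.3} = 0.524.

n₁ = 10

With allocation ratio k = n₂/n₁ = 3, Var(x̄₁−x̄₂) = σ²(1/n₁ + 1/(k·n₁)) = σ²·(k+1)/(k·n₁).
So n₁ = (1 + 1/k)·((z_{α/2} + z_β)/d)² = 1.333 × (2.484/0.93)².
n₁ = 1.333 × 7.13 = 9.5.
Round up: n₁ = 10, giving n₂ = 3 × 10 = 30.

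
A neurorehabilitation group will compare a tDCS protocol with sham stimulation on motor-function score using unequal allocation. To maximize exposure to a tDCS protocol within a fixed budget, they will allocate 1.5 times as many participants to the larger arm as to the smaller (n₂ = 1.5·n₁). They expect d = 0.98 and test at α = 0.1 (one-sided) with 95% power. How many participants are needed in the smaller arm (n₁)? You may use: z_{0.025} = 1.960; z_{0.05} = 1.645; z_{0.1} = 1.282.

With allocation ratio k = n₂/n₁ = 1.5, Var(x̄₁−x̄₂) = σ²(1/n₁ + 1/(k·n₁)) = σ²·(k+1)/(k·n₁).
So n₁ = (1 + 1/k)·((z_{α} + z_β)/d)² = 1.667 × (2.927/0.98)².
n₁ = 1.667 × 8.92 = 14.9.
Round up: n₁ = 15, giving n₂ = ⌈1.5 × 15⌉ = ⌈22.5⌉ = 23.

n₁ = 15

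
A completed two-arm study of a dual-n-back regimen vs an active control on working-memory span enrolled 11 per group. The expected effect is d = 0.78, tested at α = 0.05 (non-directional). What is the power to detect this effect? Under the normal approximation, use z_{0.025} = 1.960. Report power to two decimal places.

For two equal groups, power = Φ(d·√(n/2) − z_{α/2}).
d·√(n/2) = 0.78 × √(11/2) = 0.78 × 2.345 = 1.829.
z_β = 1.829 − 1.960 = -0.131.
Power = Φ(-0.131) = 0.448.

power ≈ 0.45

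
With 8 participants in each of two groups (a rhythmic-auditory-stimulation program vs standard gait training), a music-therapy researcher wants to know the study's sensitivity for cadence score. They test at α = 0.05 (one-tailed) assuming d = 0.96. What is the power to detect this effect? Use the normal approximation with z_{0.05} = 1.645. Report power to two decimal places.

For two equal groups, power = Φ(d·√(n/2) − z_{α}).
d·√(n/2) = 0.96 × √(8/2) = 0.96 × 2.000 = 1.920.
z_β = 1.920 − 1.645 = 0.275.
Power = Φ(0.275) = 0.608.

power ≈ 0.61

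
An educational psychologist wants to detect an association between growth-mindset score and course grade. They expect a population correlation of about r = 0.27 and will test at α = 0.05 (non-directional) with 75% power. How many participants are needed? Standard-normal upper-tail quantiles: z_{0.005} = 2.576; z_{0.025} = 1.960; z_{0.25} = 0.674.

n = 94

Fisher's z: C = ½·ln((1+r)/(1−r)) = ½·ln(1.7397) = 0.2769.
n = ((z_{α/2} + z_β)/C)² + 3.
(1.960 + 0.674) / 0.2769 = 2.634 / 0.2769 = 9.512.
n = 9.512² + 3 = 90.49 + 3 = 93.5.
Round up.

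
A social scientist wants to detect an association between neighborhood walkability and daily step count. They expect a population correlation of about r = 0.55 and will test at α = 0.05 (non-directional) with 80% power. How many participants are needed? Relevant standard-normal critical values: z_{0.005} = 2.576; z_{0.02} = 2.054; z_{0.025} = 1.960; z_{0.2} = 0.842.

Fisher's z: C = ½·ln((1+r)/(1−r)) = ½·ln(3.4444) = 0.6184.
n = ((z_{α/2} + z_β)/C)² + 3.
(1.960 + 0.842) / 0.6184 = 2.802 / 0.6184 = 4.531.
n = 4.531² + 3 = 20.53 + 3 = 23.5.
Round up.

n = 24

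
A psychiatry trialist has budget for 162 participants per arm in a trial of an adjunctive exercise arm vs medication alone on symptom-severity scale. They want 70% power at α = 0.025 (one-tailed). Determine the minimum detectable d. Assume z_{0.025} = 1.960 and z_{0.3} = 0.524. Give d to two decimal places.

For two independent groups of n = 162 each: d_min = (z_{α} + z_β)·√(2/n).
z-sum = 1.960 + 0.524 = 2.484.
d_min = 2.484 × √(2/162) = 2.484 × 0.1111 = 0.276.

d_min ≈ 0.28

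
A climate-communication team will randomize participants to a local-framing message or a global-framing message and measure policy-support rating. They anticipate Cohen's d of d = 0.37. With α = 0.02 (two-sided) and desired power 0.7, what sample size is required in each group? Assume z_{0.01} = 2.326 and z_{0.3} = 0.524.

n = 119 per group

For two independent groups with equal n: n = 2·((z_{α/2} + z_β) / d)².
z_{α/2} + z_β = 2.326 + 0.524 = 2.850.
n = 2 × (2.850 / 0.37)² = 2 × 7.703² = 2 × 59.33 = 118.7.
Round up to the next whole participant.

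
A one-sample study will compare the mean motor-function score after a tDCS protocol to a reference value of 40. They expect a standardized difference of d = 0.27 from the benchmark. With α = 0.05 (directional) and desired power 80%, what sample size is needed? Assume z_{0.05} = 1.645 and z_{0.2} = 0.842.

n = 85

For a one-sample test: n = ((z_{α} + z_β) / d)².
z_{α} + z_β = 1.645 + 0.842 = 2.487.
n = (2.487 / 0.27)² = 9.211² = 84.84.
Round up.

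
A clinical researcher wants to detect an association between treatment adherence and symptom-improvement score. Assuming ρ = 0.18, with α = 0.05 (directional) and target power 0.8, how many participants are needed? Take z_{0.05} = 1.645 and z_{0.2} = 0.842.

n = 190

Fisher's z: C = ½·ln((1+r)/(1−r)) = ½·ln(1.4390) = 0.1820.
n = ((z_{α} + z_β)/C)² + 3.
(1.645 + 0.842) / 0.1820 = 2.487 / 0.1820 = 13.665.
n = 13.665² + 3 = 186.73 + 3 = 189.7.
Round up.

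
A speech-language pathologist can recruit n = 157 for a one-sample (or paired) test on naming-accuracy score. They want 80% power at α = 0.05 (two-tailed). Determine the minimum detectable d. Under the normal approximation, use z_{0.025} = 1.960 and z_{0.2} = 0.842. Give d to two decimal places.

d_min ≈ 0.22

For a single sample (or paired design) of n = 157: d_min = (z_{α/2} + z_β)/√n.
z-sum = 1.960 + 0.842 = 2.802.
d_min = 2.802 / √157 = 2.802 / 12.530 = 0.224.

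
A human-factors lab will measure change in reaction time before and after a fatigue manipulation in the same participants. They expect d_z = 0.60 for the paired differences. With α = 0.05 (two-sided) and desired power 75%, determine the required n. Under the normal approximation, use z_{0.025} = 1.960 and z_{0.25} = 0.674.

n = 20 pairs

For a paired (one-sample on differences) test: n = ((z_{α/2} + z_β) / d)².
z_{α/2} + z_β = 1.960 + 0.674 = 2.634.
n = (2.634 / 0.60)² = 4.390² = 19.27.
Round up.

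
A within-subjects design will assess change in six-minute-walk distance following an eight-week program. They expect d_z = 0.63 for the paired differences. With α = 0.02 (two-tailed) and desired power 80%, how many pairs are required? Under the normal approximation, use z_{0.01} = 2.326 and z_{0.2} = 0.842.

For a paired (one-sample on differences) test: n = ((z_{α/2} + z_β) / d)².
z_{α/2} + z_β = 2.326 + 0.842 = 3.168.
n = (3.168 / 0.63)² = 5.029² = 25.29.
Round up.

n = 26 pairs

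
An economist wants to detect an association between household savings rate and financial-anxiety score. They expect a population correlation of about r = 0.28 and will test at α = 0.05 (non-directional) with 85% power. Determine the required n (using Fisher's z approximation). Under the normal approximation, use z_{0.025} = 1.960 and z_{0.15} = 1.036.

Fisher's z: C = ½·ln((1+r)/(1−r)) = ½·ln(1.7778) = 0.2877.
n = ((z_{α/2} + z_β)/C)² + 3.
(1.960 + 1.036) / 0.2877 = 2.996 / 0.2877 = 10.414.
n = 10.414² + 3 = 108.44 + 3 = 111.4.
Round up.

n = 112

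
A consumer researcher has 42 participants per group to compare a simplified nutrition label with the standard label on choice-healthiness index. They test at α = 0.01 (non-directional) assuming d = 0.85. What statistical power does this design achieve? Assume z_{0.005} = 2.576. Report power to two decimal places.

power ≈ 0.91

For two equal groups, power = Φ(d·√(n/2) − z_{α/2}).
d·√(n/2) = 0.85 × √(42/2) = 0.85 × 4.583 = 3.895.
z_β = 3.895 − 2.576 = 1.319.
Power = Φ(1.319) = 0.906.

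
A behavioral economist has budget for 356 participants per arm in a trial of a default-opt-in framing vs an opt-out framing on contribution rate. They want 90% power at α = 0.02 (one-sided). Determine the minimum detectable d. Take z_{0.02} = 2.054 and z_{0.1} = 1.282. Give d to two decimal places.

d_min ≈ 0.25

For two independent groups of n = 356 each: d_min = (z_{α} + z_β)·√(2/n).
z-sum = 2.054 + 1.282 = 3.336.
d_min = 3.336 × √(2/356) = 3.336 × 0.0750 = 0.250.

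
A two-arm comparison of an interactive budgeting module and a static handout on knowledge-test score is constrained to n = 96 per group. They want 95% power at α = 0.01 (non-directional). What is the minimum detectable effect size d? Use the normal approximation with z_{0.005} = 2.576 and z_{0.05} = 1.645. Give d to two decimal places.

d_min ≈ 0.61

For two independent groups of n = 96 each: d_min = (z_{α/2} + z_β)·√(2/n).
z-sum = 2.576 + 1.645 = 4.221.
d_min = 4.221 × √(2/96) = 4.221 × 0.1443 = 0.609.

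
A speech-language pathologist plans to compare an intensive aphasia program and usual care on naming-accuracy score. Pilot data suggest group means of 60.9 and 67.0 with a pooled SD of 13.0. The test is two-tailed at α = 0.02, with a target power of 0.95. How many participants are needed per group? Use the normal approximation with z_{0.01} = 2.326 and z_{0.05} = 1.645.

n = 144 per group

Cohen's d = |M₁ − M₂| / SD_pooled = |60.9 − 67.0| / 13.0 = 6.1 / 13.0 = 0.469.
For two independent groups with equal n: n = 2·((z_{α/2} + z_β) / d)².
z_{α/2} + z_β = 2.326 + 1.645 = 3.971.
n = 2 × (3.971 / 0.469)² = 2 × 8.467² = 2 × 71.69 = 143.4.
Round up to the next whole participant.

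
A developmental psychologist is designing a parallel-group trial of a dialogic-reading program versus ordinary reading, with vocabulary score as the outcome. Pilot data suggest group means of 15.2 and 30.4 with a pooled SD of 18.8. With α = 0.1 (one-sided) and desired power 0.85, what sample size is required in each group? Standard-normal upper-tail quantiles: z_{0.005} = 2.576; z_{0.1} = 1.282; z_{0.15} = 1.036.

n = 17 per group

Cohen's d = |M₁ − M₂| / SD_pooled = |15.2 − 30.4| / 18.8 = 15.2 / 18.8 = 0.809.
For two independent groups with equal n: n = 2·((z_{α} + z_β) / d)².
z_{α} + z_β = 1.282 + 1.036 = 2.318.
n = 2 × (2.318 / 0.809)² = 2 × 2.865² = 2 × 8.21 = 16.4.
Round up to the next whole participant.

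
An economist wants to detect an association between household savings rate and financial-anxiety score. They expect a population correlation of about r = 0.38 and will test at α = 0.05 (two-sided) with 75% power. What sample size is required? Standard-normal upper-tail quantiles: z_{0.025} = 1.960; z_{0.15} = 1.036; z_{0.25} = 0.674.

Fisher's z: C = ½·ln((1+r)/(1−r)) = ½·ln(2.2258) = 0.4001.
n = ((z_{α/2} + z_β)/C)² + 3.
(1.960 + 0.674) / 0.4001 = 2.634 / 0.4001 = 6.583.
n = 6.583² + 3 = 43.34 + 3 = 46.3.
Round up.

n = 47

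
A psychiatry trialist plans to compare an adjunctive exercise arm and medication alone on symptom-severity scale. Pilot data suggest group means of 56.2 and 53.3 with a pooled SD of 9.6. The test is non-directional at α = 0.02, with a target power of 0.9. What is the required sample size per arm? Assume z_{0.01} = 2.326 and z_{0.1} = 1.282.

Cohen's d = |M₁ − M₂| / SD_pooled = |56.2 − 53.3| / 9.6 = 2.9 / 9.6 = 0.302.
For two independent groups with equal n: n = 2·((z_{α/2} + z_β) / d)².
z_{α/2} + z_β = 2.326 + 1.282 = 3.608.
n = 2 × (3.608 / 0.302)² = 2 × 11.947² = 2 × 142.73 = 285.5.
Round up to the next whole participant.

n = 286 per group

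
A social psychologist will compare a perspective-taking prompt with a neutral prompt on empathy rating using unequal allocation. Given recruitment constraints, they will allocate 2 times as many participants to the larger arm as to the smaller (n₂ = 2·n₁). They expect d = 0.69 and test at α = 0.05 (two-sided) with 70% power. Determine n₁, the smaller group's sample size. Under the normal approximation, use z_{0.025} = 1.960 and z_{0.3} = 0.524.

n₁ = 20

With allocation ratio k = n₂/n₁ = 2, Var(x̄₁−x̄₂) = σ²(1/n₁ + 1/(k·n₁)) = σ²·(k+1)/(k·n₁).
So n₁ = (1 + 1/k)·((z_{α/2} + z_β)/d)² = 1.500 × (2.484/0.69)².
n₁ = 1.500 × 12.96 = 19.4.
Round up: n₁ = 20, giving n₂ = 2 × 20 = 40.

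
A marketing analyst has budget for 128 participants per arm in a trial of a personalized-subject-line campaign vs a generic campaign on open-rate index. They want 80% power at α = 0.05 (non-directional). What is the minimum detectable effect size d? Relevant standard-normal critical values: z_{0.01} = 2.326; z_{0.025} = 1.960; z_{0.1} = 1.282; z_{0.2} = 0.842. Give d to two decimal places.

d_min ≈ 0.35

For two independent groups of n = 128 each: d_min = (z_{α/2} + z_β)·√(2/n).
z-sum = 1.960 + 0.842 = 2.802.
d_min = 2.802 × √(2/128) = 2.802 × 0.1250 = 0.350.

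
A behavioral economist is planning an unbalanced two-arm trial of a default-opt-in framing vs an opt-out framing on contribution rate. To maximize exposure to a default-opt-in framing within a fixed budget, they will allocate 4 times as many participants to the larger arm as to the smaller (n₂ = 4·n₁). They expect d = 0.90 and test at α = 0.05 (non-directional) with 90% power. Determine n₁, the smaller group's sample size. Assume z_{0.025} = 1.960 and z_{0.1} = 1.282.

With allocation ratio k = n₂/n₁ = 4, Var(x̄₁−x̄₂) = σ²(1/n₁ + 1/(k·n₁)) = σ²·(k+1)/(k·n₁).
So n₁ = (1 + 1/k)·((z_{α/2} + z_β)/d)² = 1.250 × (3.242/0.90)².
n₁ = 1.250 × 12.98 = 16.2.
Round up: n₁ = 17, giving n₂ = 4 × 17 = 68.

n₁ = 17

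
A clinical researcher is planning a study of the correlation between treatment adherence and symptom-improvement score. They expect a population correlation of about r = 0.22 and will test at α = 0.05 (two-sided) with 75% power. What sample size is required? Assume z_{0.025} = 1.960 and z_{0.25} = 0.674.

n = 142

Fisher's z: C = ½·ln((1+r)/(1−r)) = ½·ln(1.5641) = 0.2237.
n = ((z_{α/2} + z_β)/C)² + 3.
(1.960 + 0.674) / 0.2237 = 2.634 / 0.2237 = 11.775.
n = 11.775² + 3 = 138.64 + 3 = 141.6.
Round up.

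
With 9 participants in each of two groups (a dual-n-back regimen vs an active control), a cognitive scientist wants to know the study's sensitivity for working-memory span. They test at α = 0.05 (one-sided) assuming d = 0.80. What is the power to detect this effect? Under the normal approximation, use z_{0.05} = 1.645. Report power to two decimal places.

For two equal groups, power = Φ(d·√(n/2) − z_{α}).
d·√(n/2) = 0.80 × √(9/2) = 0.80 × 2.121 = 1.697.
z_β = 1.697 − 1.645 = 0.052.
Power = Φ(0.052) = 0.521.

power ≈ 0.52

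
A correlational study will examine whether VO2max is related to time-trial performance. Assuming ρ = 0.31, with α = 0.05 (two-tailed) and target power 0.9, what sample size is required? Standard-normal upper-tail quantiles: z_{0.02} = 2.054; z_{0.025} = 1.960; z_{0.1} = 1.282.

n = 106

Fisher's z: C = ½·ln((1+r)/(1−r)) = ½·ln(1.8986) = 0.3205.
n = ((z_{α/2} + z_β)/C)² + 3.
(1.960 + 1.282) / 0.3205 = 3.242 / 0.3205 = 10.115.
n = 10.115² + 3 = 102.32 + 3 = 105.3.
Round up.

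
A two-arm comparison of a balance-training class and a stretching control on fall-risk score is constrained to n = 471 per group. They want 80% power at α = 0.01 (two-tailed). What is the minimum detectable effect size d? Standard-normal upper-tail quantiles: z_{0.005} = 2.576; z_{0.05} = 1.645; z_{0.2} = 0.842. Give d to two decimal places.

For two independent groups of n = 471 each: d_min = (z_{α/2} + z_β)·√(2/n).
z-sum = 2.576 + 0.842 = 3.418.
d_min = 3.418 × √(2/471) = 3.418 × 0.0652 = 0.223.

d_min ≈ 0.22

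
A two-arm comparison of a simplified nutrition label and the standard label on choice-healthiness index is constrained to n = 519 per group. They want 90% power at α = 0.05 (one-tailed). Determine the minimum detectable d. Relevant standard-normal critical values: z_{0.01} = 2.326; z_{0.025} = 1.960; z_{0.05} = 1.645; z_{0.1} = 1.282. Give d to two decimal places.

d_min ≈ 0.18

For two independent groups of n = 519 each: d_min = (z_{α} + z_β)·√(2/n).
z-sum = 1.645 + 1.282 = 2.927.
d_min = 2.927 × √(2/519) = 2.927 × 0.0621 = 0.182.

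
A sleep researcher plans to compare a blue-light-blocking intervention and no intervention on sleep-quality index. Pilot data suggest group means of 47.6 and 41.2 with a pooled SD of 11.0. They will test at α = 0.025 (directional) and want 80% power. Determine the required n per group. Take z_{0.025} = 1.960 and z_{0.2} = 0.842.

n = 47 per group

Cohen's d = |M₁ − M₂| / SD_pooled = |47.6 − 41.2| / 11.0 = 6.4 / 11.0 = 0.582.
For two independent groups with equal n: n = 2·((z_{α} + z_β) / d)².
z_{α} + z_β = 1.960 + 0.842 = 2.802.
n = 2 × (2.802 / 0.582)² = 2 × 4.814² = 2 × 23.18 = 46.4.
Round up to the next whole participant.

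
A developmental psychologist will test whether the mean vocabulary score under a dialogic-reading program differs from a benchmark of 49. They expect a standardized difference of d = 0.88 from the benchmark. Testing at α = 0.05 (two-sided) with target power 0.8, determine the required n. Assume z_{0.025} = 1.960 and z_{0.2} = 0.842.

n = 11

For a one-sample test: n = ((z_{α/2} + z_β) / d)².
z_{α/2} + z_β = 1.960 + 0.842 = 2.802.
n = (2.802 / 0.88)² = 3.184² = 10.14.
Round up.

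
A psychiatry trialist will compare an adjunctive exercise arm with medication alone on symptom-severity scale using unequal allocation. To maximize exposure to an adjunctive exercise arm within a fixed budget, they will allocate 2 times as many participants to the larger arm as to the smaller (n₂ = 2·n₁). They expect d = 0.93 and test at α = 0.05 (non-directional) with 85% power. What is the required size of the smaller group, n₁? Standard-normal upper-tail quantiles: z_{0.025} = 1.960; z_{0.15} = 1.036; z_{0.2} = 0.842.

n₁ = 16

With allocation ratio k = n₂/n₁ = 2, Var(x̄₁−x̄₂) = σ²(1/n₁ + 1/(k·n₁)) = σ²·(k+1)/(k·n₁).
So n₁ = (1 + 1/k)·((z_{α/2} + z_β)/d)² = 1.500 × (2.996/0.93)².
n₁ = 1.500 × 10.38 = 15.6.
Round up: n₁ = 16, giving n₂ = 2 × 16 = 32.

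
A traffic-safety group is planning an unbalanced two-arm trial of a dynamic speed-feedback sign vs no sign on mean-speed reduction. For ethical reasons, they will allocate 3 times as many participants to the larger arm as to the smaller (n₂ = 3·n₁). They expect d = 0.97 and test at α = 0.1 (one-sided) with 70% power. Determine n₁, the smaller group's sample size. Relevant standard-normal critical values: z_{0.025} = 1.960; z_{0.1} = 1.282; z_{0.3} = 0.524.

With allocation ratio k = n₂/n₁ = 3, Var(x̄₁−x̄₂) = σ²(1/n₁ + 1/(k·n₁)) = σ²·(k+1)/(k·n₁).
So n₁ = (1 + 1/k)·((z_{α} + z_β)/d)² = 1.333 × (1.806/0.97)².
n₁ = 1.333 × 3.47 = 4.6.
Round up: n₁ = 5, giving n₂ = 3 × 5 = 15.

n₁ = 5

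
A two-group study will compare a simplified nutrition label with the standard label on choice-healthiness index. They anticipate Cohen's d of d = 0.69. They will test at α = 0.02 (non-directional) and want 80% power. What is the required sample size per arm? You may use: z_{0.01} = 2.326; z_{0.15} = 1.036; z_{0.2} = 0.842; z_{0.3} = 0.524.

For two independent groups with equal n: n = 2·((z_{α/2} + z_β) / d)².
z_{α/2} + z_β = 2.326 + 0.842 = 3.168.
n = 2 × (3.168 / 0.69)² = 2 × 4.591² = 2 × 21.08 = 42.2.
Round up to the next whole participant.

n = 43 per group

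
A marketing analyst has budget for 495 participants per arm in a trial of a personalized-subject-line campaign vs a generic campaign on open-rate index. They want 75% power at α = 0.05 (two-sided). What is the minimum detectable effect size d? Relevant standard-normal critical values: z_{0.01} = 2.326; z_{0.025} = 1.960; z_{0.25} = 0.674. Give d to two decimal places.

For two independent groups of n = 495 each: d_min = (z_{α/2} + z_β)·√(2/n).
z-sum = 1.960 + 0.674 = 2.634.
d_min = 2.634 × √(2/495) = 2.634 × 0.0636 = 0.167.

d_min ≈ 0.17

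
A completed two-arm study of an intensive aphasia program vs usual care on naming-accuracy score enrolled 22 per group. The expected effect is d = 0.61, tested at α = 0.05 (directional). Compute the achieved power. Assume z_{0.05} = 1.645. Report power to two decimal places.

For two equal groups, power = Φ(d·√(n/2) − z_{α}).
d·√(n/2) = 0.61 × √(22/2) = 0.61 × 3.317 = 2.023.
z_β = 2.023 − 1.645 = 0.378.
Power = Φ(0.378) = 0.647.

power ≈ 0.65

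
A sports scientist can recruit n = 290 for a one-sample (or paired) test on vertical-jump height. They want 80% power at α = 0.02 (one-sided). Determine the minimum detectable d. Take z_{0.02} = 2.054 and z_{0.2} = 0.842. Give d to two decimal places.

For a single sample (or paired design) of n = 290: d_min = (z_{α} + z_β)/√n.
z-sum = 2.054 + 0.842 = 2.896.
d_min = 2.896 / √290 = 2.896 / 17.029 = 0.170.

d_min ≈ 0.17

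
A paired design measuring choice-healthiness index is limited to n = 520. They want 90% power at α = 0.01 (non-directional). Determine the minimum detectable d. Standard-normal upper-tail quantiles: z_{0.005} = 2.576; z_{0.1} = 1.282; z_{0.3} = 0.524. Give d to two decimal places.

For a single sample (or paired design) of n = 520: d_min = (z_{α/2} + z_β)/√n.
z-sum = 2.576 + 1.282 = 3.858.
d_min = 3.858 / √520 = 3.858 / 22.804 = 0.169.

d_min ≈ 0.17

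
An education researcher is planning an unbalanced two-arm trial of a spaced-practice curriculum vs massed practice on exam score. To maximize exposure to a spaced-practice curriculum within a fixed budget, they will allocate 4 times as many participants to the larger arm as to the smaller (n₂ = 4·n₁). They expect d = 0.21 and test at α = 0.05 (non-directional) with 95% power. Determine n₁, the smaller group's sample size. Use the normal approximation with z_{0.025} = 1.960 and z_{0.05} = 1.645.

n₁ = 369

With allocation ratio k = n₂/n₁ = 4, Var(x̄₁−x̄₂) = σ²(1/n₁ + 1/(k·n₁)) = σ²·(k+1)/(k·n₁).
So n₁ = (1 + 1/k)·((z_{α/2} + z_β)/d)² = 1.250 × (3.605/0.21)².
n₁ = 1.250 × 294.69 = 368.4.
Round up: n₁ = 369, giving n₂ = 4 × 369 = 1476.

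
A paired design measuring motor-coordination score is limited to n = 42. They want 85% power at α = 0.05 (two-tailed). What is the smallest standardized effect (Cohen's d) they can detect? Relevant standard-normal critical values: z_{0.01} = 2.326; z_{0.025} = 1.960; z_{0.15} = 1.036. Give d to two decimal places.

For a single sample (or paired design) of n = 42: d_min = (z_{α/2} + z_β)/√n.
z-sum = 1.960 + 1.036 = 2.996.
d_min = 2.996 / √42 = 2.996 / 6.481 = 0.462.

d_min ≈ 0.46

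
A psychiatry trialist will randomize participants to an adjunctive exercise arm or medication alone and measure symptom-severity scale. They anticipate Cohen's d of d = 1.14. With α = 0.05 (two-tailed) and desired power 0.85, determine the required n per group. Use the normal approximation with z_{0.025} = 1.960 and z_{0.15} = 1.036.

n = 14 per group

For two independent groups with equal n: n = 2·((z_{α/2} + z_β) / d)².
z_{α/2} + z_β = 1.960 + 1.036 = 2.996.
n = 2 × (2.996 / 1.14)² = 2 × 2.628² = 2 × 6.91 = 13.8.
Round up to the next whole participant.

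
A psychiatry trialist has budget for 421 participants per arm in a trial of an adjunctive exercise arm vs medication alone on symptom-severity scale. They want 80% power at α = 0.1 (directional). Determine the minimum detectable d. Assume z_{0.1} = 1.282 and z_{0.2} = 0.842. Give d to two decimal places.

d_min ≈ 0.15

For two independent groups of n = 421 each: d_min = (z_{α} + z_β)·√(2/n).
z-sum = 1.282 + 0.842 = 2.124.
d_min = 2.124 × √(2/421) = 2.124 × 0.0689 = 0.146.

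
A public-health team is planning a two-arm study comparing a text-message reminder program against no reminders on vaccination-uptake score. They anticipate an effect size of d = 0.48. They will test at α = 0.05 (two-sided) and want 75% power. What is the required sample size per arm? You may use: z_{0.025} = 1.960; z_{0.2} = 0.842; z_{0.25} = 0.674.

For two independent groups with equal n: n = 2·((z_{α/2} + z_β) / d)².
z_{α/2} + z_β = 1.960 + 0.674 = 2.634.
n = 2 × (2.634 / 0.48)² = 2 × 5.487² = 2 × 30.11 = 60.2.
Round up to the next whole participant.

n = 61 per group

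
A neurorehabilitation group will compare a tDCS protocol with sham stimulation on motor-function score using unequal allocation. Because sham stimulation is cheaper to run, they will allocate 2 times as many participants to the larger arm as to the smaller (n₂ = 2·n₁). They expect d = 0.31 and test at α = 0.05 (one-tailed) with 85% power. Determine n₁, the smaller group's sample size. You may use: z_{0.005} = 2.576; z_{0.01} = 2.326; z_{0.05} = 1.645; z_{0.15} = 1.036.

With allocation ratio k = n₂/n₁ = 2, Var(x̄₁−x̄₂) = σ²(1/n₁ + 1/(k·n₁)) = σ²·(k+1)/(k·n₁).
So n₁ = (1 + 1/k)·((z_{α} + z_β)/d)² = 1.500 × (2.681/0.31)².
n₁ = 1.500 × 74.79 = 112.2.
Round up: n₁ = 113, giving n₂ = 2 × 113 = 226.

n₁ = 113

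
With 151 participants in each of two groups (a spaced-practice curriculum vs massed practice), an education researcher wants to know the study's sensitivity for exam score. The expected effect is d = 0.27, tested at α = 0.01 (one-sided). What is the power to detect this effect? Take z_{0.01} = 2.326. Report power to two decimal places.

power ≈ 0.51

For two equal groups, power = Φ(d·√(n/2) − z_{α}).
d·√(n/2) = 0.27 × √(151/2) = 0.27 × 8.689 = 2.346.
z_β = 2.346 − 2.326 = 0.020.
Power = Φ(0.020) = 0.508.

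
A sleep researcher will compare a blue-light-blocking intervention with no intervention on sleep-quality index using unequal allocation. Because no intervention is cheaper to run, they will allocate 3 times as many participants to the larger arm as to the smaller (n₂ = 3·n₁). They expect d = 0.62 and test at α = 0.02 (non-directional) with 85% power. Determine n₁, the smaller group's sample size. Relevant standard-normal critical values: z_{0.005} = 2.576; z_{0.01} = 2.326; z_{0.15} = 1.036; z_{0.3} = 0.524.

With allocation ratio k = n₂/n₁ = 3, Var(x̄₁−x̄₂) = σ²(1/n₁ + 1/(k·n₁)) = σ²·(k+1)/(k·n₁).
So n₁ = (1 + 1/k)·((z_{α/2} + z_β)/d)² = 1.333 × (3.362/0.62)².
n₁ = 1.333 × 29.40 = 39.2.
Round up: n₁ = 40, giving n₂ = 3 × 40 = 120.

n₁ = 40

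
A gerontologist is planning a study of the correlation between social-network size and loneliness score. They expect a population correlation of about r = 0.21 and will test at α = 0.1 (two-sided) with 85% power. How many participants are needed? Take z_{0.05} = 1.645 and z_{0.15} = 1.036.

n = 162

Fisher's z: C = ½·ln((1+r)/(1−r)) = ½·ln(1.5316) = 0.2132.
n = ((z_{α/2} + z_β)/C)² + 3.
(1.645 + 1.036) / 0.2132 = 2.681 / 0.2132 = 12.575.
n = 12.575² + 3 = 158.13 + 3 = 161.1.
Round up.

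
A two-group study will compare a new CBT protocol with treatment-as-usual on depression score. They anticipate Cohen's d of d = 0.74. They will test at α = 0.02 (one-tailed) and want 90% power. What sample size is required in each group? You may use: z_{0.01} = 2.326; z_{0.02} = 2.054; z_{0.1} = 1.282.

n = 41 per group

For two independent groups with equal n: n = 2·((z_{α} + z_β) / d)².
z_{α} + z_β = 2.054 + 1.282 = 3.336.
n = 2 × (3.336 / 0.74)² = 2 × 4.508² = 2 × 20.32 = 40.6.
Round up to the next whole participant.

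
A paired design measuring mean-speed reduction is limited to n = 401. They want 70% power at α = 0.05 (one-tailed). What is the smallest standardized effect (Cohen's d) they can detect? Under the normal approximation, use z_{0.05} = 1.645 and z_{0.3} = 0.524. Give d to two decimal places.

For a single sample (or paired design) of n = 401: d_min = (z_{α} + z_β)/√n.
z-sum = 1.645 + 0.524 = 2.169.
d_min = 2.169 / √401 = 2.169 / 20.025 = 0.108.

d_min ≈ 0.11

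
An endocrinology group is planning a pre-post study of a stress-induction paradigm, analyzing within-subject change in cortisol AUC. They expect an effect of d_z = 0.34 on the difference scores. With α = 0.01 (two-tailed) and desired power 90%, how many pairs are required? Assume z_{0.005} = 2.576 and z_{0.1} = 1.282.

For a paired (one-sample on differences) test: n = ((z_{α/2} + z_β) / d)².
z_{α/2} + z_β = 2.576 + 1.282 = 3.858.
n = (3.858 / 0.34)² = 11.347² = 128.76.
Round up.

n = 129 pairs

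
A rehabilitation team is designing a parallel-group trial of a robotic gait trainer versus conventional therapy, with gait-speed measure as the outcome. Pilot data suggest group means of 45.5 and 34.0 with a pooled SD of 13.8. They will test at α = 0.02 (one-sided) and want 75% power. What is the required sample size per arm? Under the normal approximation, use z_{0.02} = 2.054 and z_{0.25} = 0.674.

n = 22 per group

Cohen's d = |M₁ − M₂| / SD_pooled = |45.5 − 34.0| / 13.8 = 11.5 / 13.8 = 0.833.
For two independent groups with equal n: n = 2·((z_{α} + z_β) / d)².
z_{α} + z_β = 2.054 + 0.674 = 2.728.
n = 2 × (2.728 / 0.833)² = 2 × 3.275² = 2 × 10.73 = 21.5.
Round up to the next whole participant.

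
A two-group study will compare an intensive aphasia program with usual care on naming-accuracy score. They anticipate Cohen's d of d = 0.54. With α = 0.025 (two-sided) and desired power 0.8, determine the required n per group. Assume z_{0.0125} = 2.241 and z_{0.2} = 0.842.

For two independent groups with equal n: n = 2·((z_{α/2} + z_β) / d)².
z_{α/2} + z_β = 2.241 + 0.842 = 3.083.
n = 2 × (3.083 / 0.54)² = 2 × 5.709² = 2 × 32.60 = 65.2.
Round up to the next whole participant.

n = 66 per group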